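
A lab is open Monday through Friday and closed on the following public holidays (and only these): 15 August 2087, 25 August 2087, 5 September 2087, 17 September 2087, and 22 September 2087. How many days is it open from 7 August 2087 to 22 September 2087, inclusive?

28 working days

7 August 2087 is a Thursday.
The range spans 47 days (inclusive of both endpoints).
47 = 7 × 6 + 5, so there are 6 full weeks plus 5 extra days.
Each full week contributes 5 weekdays (Mon–Fri): 6 × 5 = 30.
The 5 extra days are Thursday, Friday, Saturday, Sunday, Monday — 3 of them qualify.
Total: 30 + 3 = 33.
Holidays: 15 August 2087 (Fri); 25 August 2087 (Mon); 5 September 2087 (Fri); 17 September 2087 (Wed); 22 September 2087 (Mon).
All 5 holidays fall on weekdays, so subtract 5.
Business days: 33 − 5 = 28.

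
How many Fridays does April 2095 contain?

1 April 2095 is a Friday.
That's 30 days from start to end, counting both.
30 = 7 × 4 + 2, so there are 4 full weeks plus 2 extra days.
Each full week contributes one Friday: 4 so far.
The 2 extra days are Fri, Sat — 1 of them qualifies.
Total: 4 + 1 = 5.

5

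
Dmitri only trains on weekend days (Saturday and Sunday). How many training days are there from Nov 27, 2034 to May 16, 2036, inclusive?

152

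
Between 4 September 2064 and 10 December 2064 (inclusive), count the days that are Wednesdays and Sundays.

4 September 2064 is a Thursday.
From 4 September 2064 to 10 December 2064 is 98 days inclusive.
98 = 7 × 14, so the span is exactly 14 full weeks.
Each full week contributes 2 days from the set (Wed, Sun): 14 × 2 = 28.
Total: 28.

28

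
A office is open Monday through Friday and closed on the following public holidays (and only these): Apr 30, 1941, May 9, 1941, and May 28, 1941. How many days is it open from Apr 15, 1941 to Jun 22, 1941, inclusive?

46

Apr 15, 1941 is a Tuesday.
The range spans 69 days (inclusive of both endpoints).
69 = 7 × 9 + 6, so there are 9 full weeks plus 6 extra days.
Each full week contributes 5 weekdays (Mon–Fri): 9 × 5 = 45.
The 6 extra days are Tuesday, Wednesday, Thursday, Friday, Saturday, Sunday — 4 of them qualify.
Total: 45 + 4 = 49.
Holidays: Apr 30, 1941 (Wed); May 9, 1941 (Fri); May 28, 1941 (Wed).
All 3 holidays fall on weekdays, so subtract 3.
Business days: 49 − 3 = 46.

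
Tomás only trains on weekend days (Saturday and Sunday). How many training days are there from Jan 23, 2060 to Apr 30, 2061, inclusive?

133

Jan 23, 2060 is a Friday.
The range spans 464 days (inclusive of both endpoints).
464 = 7 × 66 + 2, so there are 66 full weeks plus 2 extra days.
Each full week contributes 2 weekend days (Sat, Sun): 66 × 2 = 132.
The 2 extra days are Fri, Sat — 1 of them qualifies.
Total: 132 + 1 = 133.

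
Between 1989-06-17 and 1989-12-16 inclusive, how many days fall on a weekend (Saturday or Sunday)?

1989-06-17 is a Saturday.
That's 183 days from start to end, counting both.
183 = 7 × 26 + 1, so there are 26 full weeks plus 1 extra day.
Each full week contributes 2 weekend days (Sat, Sun): 26 × 2 = 52.
The 1 extra day is Sat — 1 of them qualifies.
Total: 52 + 1 = 53.

53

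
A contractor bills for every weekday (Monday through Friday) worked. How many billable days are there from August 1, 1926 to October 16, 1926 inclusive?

55

August 1, 1926 is a Sunday.
From August 1, 1926 to October 16, 1926 is 77 days inclusive.
77 = 7 × 11, so the span is exactly 11 full weeks.
Each full week contributes 5 weekdays (Mon–Fri): 11 × 5 = 55.
Total: 55.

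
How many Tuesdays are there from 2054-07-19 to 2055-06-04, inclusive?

46 Tuesdays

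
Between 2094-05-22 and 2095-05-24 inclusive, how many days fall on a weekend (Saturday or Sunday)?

2094-05-22 is a Saturday.
The range spans 368 days (inclusive of both endpoints).
368 = 7 × 52 + 4, so there are 52 full weeks plus 4 extra days.
Each full week contributes 2 weekend days (Sat, Sun): 52 × 2 = 104.
The 4 extra days are Sat, Sun, Mon, Tue — 2 of them qualify.
Total: 104 + 2 = 106.

106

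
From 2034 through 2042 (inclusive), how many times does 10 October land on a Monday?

Day of week of October 10 in each year:
2034: Tue, 2035: Wed, 2036: Fri, 2037: Sat, 2038: Sun, 2039: Mon ✓, 2040: Wed, 2041: Thu, 2042: Fri
Mondays: 2039.

1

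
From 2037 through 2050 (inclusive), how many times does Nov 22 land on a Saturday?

1

Day of week of November 22 in each year:
2037: Sun, 2038: Mon, 2039: Tue, 2040: Thu, 2041: Fri, 2042: Sat ✓, 2043: Sun, 2044: Tue, 2045: Wed, 2046: Thu, 2047: Fri, 2048: Sun, 2049: Mon, 2050: Tue
Saturdays: 2042.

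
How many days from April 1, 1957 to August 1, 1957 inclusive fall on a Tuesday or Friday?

35

April 1, 1957 is a Monday.
That's 123 days from start to end, counting both.
123 = 7 × 17 + 4, so there are 17 full weeks plus 4 extra days.
Each full week contributes 2 days from the set (Tue, Fri): 17 × 2 = 34.
The 4 extra days are Mon, Tue, Wed, Thu — 1 of them qualifies.
Total: 34 + 1 = 35.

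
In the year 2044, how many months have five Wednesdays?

A month has five Wednesdays exactly when Wednesday falls within its first (length − 28) days.
Jan: 31 days, starts Fri → 5 of Fri, Sat, Sun
Feb: 29 days, starts Mon → 5 of Mon
Mar: 31 days, starts Tue → 5 of Tue, Wed, Thu ✓
Apr: 30 days, starts Fri → 5 of Fri, Sat
May: 31 days, starts Sun → 5 of Sun, Mon, Tue
Jun: 30 days, starts Wed → 5 of Wed, Thu ✓
Jul: 31 days, starts Fri → 5 of Fri, Sat, Sun
Aug: 31 days, starts Mon → 5 of Mon, Tue, Wed ✓
Sep: 30 days, starts Thu → 5 of Thu, Fri
Oct: 31 days, starts Sat → 5 of Sat, Sun, Mon
Nov: 30 days, starts Tue → 5 of Tue, Wed ✓
Dec: 31 days, starts Thu → 5 of Thu, Fri, Sat
Months with five Wednesdays: Mar, Jun, Aug, Nov.

4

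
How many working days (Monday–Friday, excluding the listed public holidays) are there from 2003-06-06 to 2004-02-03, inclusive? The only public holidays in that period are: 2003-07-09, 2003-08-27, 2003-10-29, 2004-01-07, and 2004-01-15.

168

2003-06-06 is a Friday.
From 2003-06-06 to 2004-02-03 is 243 days inclusive.
243 = 7 × 34 + 5, so there are 34 full weeks plus 5 extra days.
Each full week contributes 5 weekdays (Mon–Fri): 34 × 5 = 170.
The 5 extra days are Fri, Sat, Sun, Mon, Tue — 3 of them qualify.
Total: 170 + 3 = 173.
Holidays: 2003-07-09 (Wed); 2003-08-27 (Wed); 2003-10-29 (Wed); 2004-01-07 (Wed); 2004-01-15 (Thu).
All 5 holidays fall on weekdays, so subtract 5.
Business days: 173 − 5 = 168.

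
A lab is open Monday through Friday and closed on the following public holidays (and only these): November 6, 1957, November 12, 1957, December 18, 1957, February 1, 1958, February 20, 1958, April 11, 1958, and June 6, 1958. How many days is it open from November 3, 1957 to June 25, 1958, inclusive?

November 3, 1957 is a Sunday.
From November 3, 1957 to June 25, 1958 is 235 days inclusive.
235 = 7 × 33 + 4, so there are 33 full weeks plus 4 extra days.
Each full week contributes 5 weekdays (Mon–Fri): 33 × 5 = 165.
The 4 extra days are Sunday, Monday, Tuesday, Wednesday — 3 of them qualify.
Total: 165 + 3 = 168.
Holidays: November 6, 1957 (Wed); November 12, 1957 (Tue); December 18, 1957 (Wed); February 1, 1958 (Sat); February 20, 1958 (Thu); April 11, 1958 (Fri); June 6, 1958 (Fri).
6 of the 7 holidays fall on weekdays; the rest are weekends and were already excluded.
Business days: 168 − 6 = 162.

162 business days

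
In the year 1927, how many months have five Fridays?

A month has five Fridays exactly when Friday falls within its first (length − 28) days.
Jan: 31 days, starts Sat → 5 of Sat, Sun, Mon
Feb: 28 days, starts Tue → 5 of (none)
Mar: 31 days, starts Tue → 5 of Tue, Wed, Thu
Apr: 30 days, starts Fri → 5 of Fri, Sat ✓
May: 31 days, starts Sun → 5 of Sun, Mon, Tue
Jun: 30 days, starts Wed → 5 of Wed, Thu
Jul: 31 days, starts Fri → 5 of Fri, Sat, Sun ✓
Aug: 31 days, starts Mon → 5 of Mon, Tue, Wed
Sep: 30 days, starts Thu → 5 of Thu, Fri ✓
Oct: 31 days, starts Sat → 5 of Sat, Sun, Mon
Nov: 30 days, starts Tue → 5 of Tue, Wed
Dec: 31 days, starts Thu → 5 of Thu, Fri, Sat ✓
Months with five Fridays: Apr, Jul, Sep, Dec.

4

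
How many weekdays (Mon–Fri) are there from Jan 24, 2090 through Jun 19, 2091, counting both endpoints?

Jan 24, 2090 is a Tuesday.
That's 512 days from start to end, counting both.
512 = 7 × 73 + 1, so there are 73 full weeks plus 1 extra day.
Each full week contributes 5 weekdays (Mon–Fri): 73 × 5 = 365.
The 1 extra day is Tue — 1 of them qualifies.
Total: 365 + 1 = 366.

366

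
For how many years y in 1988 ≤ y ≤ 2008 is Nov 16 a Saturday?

Day of week of November 16 in each year:
1988: Wed, 1989: Thu, 1990: Fri, 1991: Sat ✓, 1992: Mon, 1993: Tue, 1994: Wed, 1995: Thu, 1996: Sat ✓, 1997: Sun, 1998: Mon, 1999: Tue, 2000: Thu, 2001: Fri, 2002: Sat ✓, 2003: Sun, 2004: Tue, 2005: Wed, 2006: Thu, 2007: Fri, 2008: Sun
Saturdays: 1991, 1996, 2002.

3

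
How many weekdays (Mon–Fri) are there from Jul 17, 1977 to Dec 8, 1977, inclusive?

104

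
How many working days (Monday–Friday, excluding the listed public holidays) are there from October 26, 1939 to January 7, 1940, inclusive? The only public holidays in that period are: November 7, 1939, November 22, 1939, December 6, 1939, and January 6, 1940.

49 working days

October 26, 1939 is a Thursday.
From October 26, 1939 to January 7, 1940 is 74 days inclusive.
74 = 7 × 10 + 4, so there are 10 full weeks plus 4 extra days.
Each full week contributes 5 weekdays (Mon–Fri): 10 × 5 = 50.
The 4 extra days are Thu, Fri, Sat, Sun — 2 of them qualify.
Total: 50 + 2 = 52.
Holidays: November 7, 1939 (Tue); November 22, 1939 (Wed); December 6, 1939 (Wed); January 6, 1940 (Sat).
3 of the 4 holidays fall on weekdays; the rest are weekends and were already excluded.
Business days: 52 − 3 = 49.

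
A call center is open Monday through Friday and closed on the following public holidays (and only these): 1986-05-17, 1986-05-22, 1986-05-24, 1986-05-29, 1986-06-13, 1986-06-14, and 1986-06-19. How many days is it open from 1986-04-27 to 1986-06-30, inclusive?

42

1986-04-27 is a Sunday.
From 1986-04-27 to 1986-06-30 is 65 days inclusive.
65 = 7 × 9 + 2, so there are 9 full weeks plus 2 extra days.
Each full week contributes 5 weekdays (Mon–Fri): 9 × 5 = 45.
The 2 extra days are Sun, Mon — 1 of them qualifies.
Total: 45 + 1 = 46.
Holidays: 1986-05-17 (Sat); 1986-05-22 (Thu); 1986-05-24 (Sat); 1986-05-29 (Thu); 1986-06-13 (Fri); 1986-06-14 (Sat); 1986-06-19 (Thu).
4 of the 7 holidays fall on weekdays; the rest are weekends and were already excluded.
Business days: 46 − 4 = 42.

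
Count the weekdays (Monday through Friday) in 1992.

January 1, 1992 is a Wednesday.
The range spans 366 days (inclusive of both endpoints).
366 = 7 × 52 + 2, so there are 52 full weeks plus 2 extra days.
Each full week contributes 5 weekdays (Mon–Fri): 52 × 5 = 260.
The 2 extra days are Wed, Thu — 2 of them qualify.
Total: 260 + 2 = 262.

262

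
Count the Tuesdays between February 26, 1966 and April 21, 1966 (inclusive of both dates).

February 26, 1966 is a Saturday.
That's 55 days from start to end, counting both.
55 = 7 × 7 + 6, so there are 7 full weeks plus 6 extra days.
Each full week contributes one Tuesday: 7 so far.
The 6 extra days are Saturday, Sunday, Monday, Tuesday, Wednesday, Thursday — 1 of them qualifies.
Total: 7 + 1 = 8.

8 Tuesdays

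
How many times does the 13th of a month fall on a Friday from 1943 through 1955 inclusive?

Friday-the-13ths by year:
1943: Aug
1944: Oct
1945: Apr, Jul
1946: Sep, Dec
1947: Jun
1948: Feb, Aug
1949: May
1950: Jan, Oct
1951: Apr, Jul
1952: Jun
1953: Feb, Mar, Nov
1954: Aug
1955: May

20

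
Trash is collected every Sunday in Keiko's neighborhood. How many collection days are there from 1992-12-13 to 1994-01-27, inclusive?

1992-12-13 is a Sunday.
The range spans 411 days (inclusive of both endpoints).
411 = 7 × 58 + 5, so there are 58 full weeks plus 5 extra days.
Each full week contributes one Sunday: 58 so far.
The 5 extra days are Sun, Mon, Tue, Wed, Thu — 1 of them qualifies.
Total: 58 + 1 = 59.

59 Sundays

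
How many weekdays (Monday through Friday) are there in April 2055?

April 1, 2055 is a Thursday.
From April 1, 2055 to April 30, 2055 is 30 days inclusive.
30 = 7 × 4 + 2, so there are 4 full weeks plus 2 extra days.
Each full week contributes 5 weekdays (Mon–Fri): 4 × 5 = 20.
The 2 extra days are Thursday, Friday — 2 of them qualify.
Total: 20 + 2 = 22.

22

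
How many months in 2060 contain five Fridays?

5

A month has five Fridays exactly when Friday falls within its first (length − 28) days.
Jan: 31 days, starts Thu → 5 of Thu, Fri, Sat ✓
Feb: 29 days, starts Sun → 5 of Sun
Mar: 31 days, starts Mon → 5 of Mon, Tue, Wed
Apr: 30 days, starts Thu → 5 of Thu, Fri ✓
May: 31 days, starts Sat → 5 of Sat, Sun, Mon
Jun: 30 days, starts Tue → 5 of Tue, Wed
Jul: 31 days, starts Thu → 5 of Thu, Fri, Sat ✓
Aug: 31 days, starts Sun → 5 of Sun, Mon, Tue
Sep: 30 days, starts Wed → 5 of Wed, Thu
Oct: 31 days, starts Fri → 5 of Fri, Sat, Sun ✓
Nov: 30 days, starts Mon → 5 of Mon, Tue
Dec: 31 days, starts Wed → 5 of Wed, Thu, Fri ✓
Months with five Fridays: Jan, Apr, Jul, Oct, Dec.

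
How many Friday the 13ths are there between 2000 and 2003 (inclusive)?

Friday-the-13ths by year:
2000: Oct
2001: Apr, Jul
2002: Sep, Dec
2003: Jun

6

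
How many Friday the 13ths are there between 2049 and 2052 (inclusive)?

6

Friday-the-13ths by year:
2049: Aug
2050: May
2051: Jan, Oct
2052: Sep, Dec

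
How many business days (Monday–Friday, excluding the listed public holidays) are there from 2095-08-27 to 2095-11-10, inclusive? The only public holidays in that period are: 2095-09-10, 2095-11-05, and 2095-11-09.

2095-08-27 is a Saturday.
That's 76 days from start to end, counting both.
76 = 7 × 10 + 6, so there are 10 full weeks plus 6 extra days.
Each full week contributes 5 weekdays (Mon–Fri): 10 × 5 = 50.
The 6 extra days are Sat, Sun, Mon, Tue, Wed, Thu — 4 of them qualify.
Total: 50 + 4 = 54.
Holidays: 2095-09-10 (Sat); 2095-11-05 (Sat); 2095-11-09 (Wed).
1 of the 3 holidays fall on weekdays; the rest are weekends and were already excluded.
Business days: 54 − 1 = 53.

53 business days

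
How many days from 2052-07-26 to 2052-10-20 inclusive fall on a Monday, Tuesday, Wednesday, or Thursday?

2052-07-26 is a Friday.
The range spans 87 days (inclusive of both endpoints).
87 = 7 × 12 + 3, so there are 12 full weeks plus 3 extra days.
Each full week contributes 4 days from the set (Mon, Tue, Wed, Thu): 12 × 4 = 48.
The 3 extra days are Friday, Saturday, Sunday — none qualify.
Total: 48 + 0 = 48.

48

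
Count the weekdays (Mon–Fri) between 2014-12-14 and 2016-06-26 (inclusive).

400 weekdays

2014-12-14 is a Sunday.
The range spans 561 days (inclusive of both endpoints).
561 = 7 × 80 + 1, so there are 80 full weeks plus 1 extra day.
Each full week contributes 5 weekdays (Mon–Fri): 80 × 5 = 400.
The 1 extra day is Sunday — none qualify.
Total: 400 + 0 = 400.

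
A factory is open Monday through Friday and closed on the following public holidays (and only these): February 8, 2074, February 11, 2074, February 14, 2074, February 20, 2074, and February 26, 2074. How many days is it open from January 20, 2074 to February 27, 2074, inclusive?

January 20, 2074 is a Saturday.
The range spans 39 days (inclusive of both endpoints).
39 = 7 × 5 + 4, so there are 5 full weeks plus 4 extra days.
Each full week contributes 5 weekdays (Mon–Fri): 5 × 5 = 25.
The 4 extra days are Sat, Sun, Mon, Tue — 2 of them qualify.
Total: 25 + 2 = 27.
Holidays: February 8, 2074 (Thu); February 11, 2074 (Sun); February 14, 2074 (Wed); February 20, 2074 (Tue); February 26, 2074 (Mon).
4 of the 5 holidays fall on weekdays; the rest are weekends and were already excluded.
Business days: 27 − 4 = 23.

23 business days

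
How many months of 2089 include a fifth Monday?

4

A month has five Mondays exactly when Monday falls within its first (length − 28) days.
Jan: 31 days, starts Sat → 5 of Sat, Sun, Mon ✓
Feb: 28 days, starts Tue → 5 of (none)
Mar: 31 days, starts Tue → 5 of Tue, Wed, Thu
Apr: 30 days, starts Fri → 5 of Fri, Sat
May: 31 days, starts Sun → 5 of Sun, Mon, Tue ✓
Jun: 30 days, starts Wed → 5 of Wed, Thu
Jul: 31 days, starts Fri → 5 of Fri, Sat, Sun
Aug: 31 days, starts Mon → 5 of Mon, Tue, Wed ✓
Sep: 30 days, starts Thu → 5 of Thu, Fri
Oct: 31 days, starts Sat → 5 of Sat, Sun, Mon ✓
Nov: 30 days, starts Tue → 5 of Tue, Wed
Dec: 31 days, starts Thu → 5 of Thu, Fri, Sat
Months with five Mondays: Jan, May, Aug, Oct.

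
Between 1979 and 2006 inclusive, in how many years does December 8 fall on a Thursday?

4

Day of week of December 8 in each year:
1979: Sat, 1980: Mon, 1981: Tue, 1982: Wed, 1983: Thu ✓, 1984: Sat, 1985: Sun, 1986: Mon, 1987: Tue, 1988: Thu ✓, 1989: Fri, 1990: Sat, 1991: Sun, 1992: Tue, 1993: Wed, 1994: Thu ✓, 1995: Fri, 1996: Sun, 1997: Mon, 1998: Tue, 1999: Wed, 2000: Fri, 2001: Sat, 2002: Sun, 2003: Mon, 2004: Wed, 2005: Thu ✓, 2006: Fri
Thursdays: 1983, 1988, 1994, 2005.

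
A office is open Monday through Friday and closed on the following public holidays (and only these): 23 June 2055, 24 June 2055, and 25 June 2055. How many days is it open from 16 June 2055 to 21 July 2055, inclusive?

23

16 June 2055 is a Wednesday.
That's 36 days from start to end, counting both.
36 = 7 × 5 + 1, so there are 5 full weeks plus 1 extra day.
Each full week contributes 5 weekdays (Mon–Fri): 5 × 5 = 25.
The 1 extra day is Wednesday — 1 of them qualifies.
Total: 25 + 1 = 26.
Holidays: 23 June 2055 (Wed); 24 June 2055 (Thu); 25 June 2055 (Fri).
All 3 holidays fall on weekdays, so subtract 3.
Business days: 26 − 3 = 23.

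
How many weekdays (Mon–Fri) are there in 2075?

Jan 1, 2075 is a Tuesday.
From Jan 1, 2075 to Dec 31, 2075 is 365 days inclusive.
365 = 7 × 52 + 1, so there are 52 full weeks plus 1 extra day.
Each full week contributes 5 weekdays (Mon–Fri): 52 × 5 = 260.
The 1 extra day is Tue — 1 of them qualifies.
Total: 260 + 1 = 261.

261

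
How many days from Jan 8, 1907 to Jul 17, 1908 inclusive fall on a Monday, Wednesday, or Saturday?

238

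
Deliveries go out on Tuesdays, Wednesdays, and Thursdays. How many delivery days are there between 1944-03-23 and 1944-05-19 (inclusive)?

25

1944-03-23 is a Thursday.
From 1944-03-23 to 1944-05-19 is 58 days inclusive.
58 = 7 × 8 + 2, so there are 8 full weeks plus 2 extra days.
Each full week contributes 3 days from the set (Tue, Wed, Thu): 8 × 3 = 24.
The 2 extra days are Thursday, Friday — 1 of them qualifies.
Total: 24 + 1 = 25.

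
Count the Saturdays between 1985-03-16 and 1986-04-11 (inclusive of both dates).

56 Saturdays

1985-03-16 is a Saturday.
The range spans 392 days (inclusive of both endpoints).
392 = 7 × 56, so the span is exactly 56 full weeks.
Each full week contributes one Saturday: 56 so far.
Total: 56.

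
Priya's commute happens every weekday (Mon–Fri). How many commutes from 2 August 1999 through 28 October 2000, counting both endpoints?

2 August 1999 is a Monday.
That's 454 days from start to end, counting both.
454 = 7 × 64 + 6, so there are 64 full weeks plus 6 extra days.
Each full week contributes 5 weekdays (Mon–Fri): 64 × 5 = 320.
The 6 extra days are Monday, Tuesday, Wednesday, Thursday, Friday, Saturday — 5 of them qualify.
Total: 320 + 5 = 325.

325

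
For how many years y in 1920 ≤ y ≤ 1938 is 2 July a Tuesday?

Day of week of July 2 in each year:
1920: Fri, 1921: Sat, 1922: Sun, 1923: Mon, 1924: Wed, 1925: Thu, 1926: Fri, 1927: Sat, 1928: Mon, 1929: Tue ✓, 1930: Wed, 1931: Thu, 1932: Sat, 1933: Sun, 1934: Mon, 1935: Tue ✓, 1936: Thu, 1937: Fri, 1938: Sat
Tuesdays: 1929, 1935.

2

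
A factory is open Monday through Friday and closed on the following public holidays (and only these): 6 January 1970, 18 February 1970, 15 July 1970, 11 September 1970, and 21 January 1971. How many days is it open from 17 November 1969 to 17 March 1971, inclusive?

17 November 1969 is a Monday.
From 17 November 1969 to 17 March 1971 is 486 days inclusive.
486 = 7 × 69 + 3, so there are 69 full weeks plus 3 extra days.
Each full week contributes 5 weekdays (Mon–Fri): 69 × 5 = 345.
The 3 extra days are Monday, Tuesday, Wednesday — 3 of them qualify.
Total: 345 + 3 = 348.
Holidays: 6 January 1970 (Tue); 18 February 1970 (Wed); 15 July 1970 (Wed); 11 September 1970 (Fri); 21 January 1971 (Thu).
All 5 holidays fall on weekdays, so subtract 5.
Business days: 348 − 5 = 343.

343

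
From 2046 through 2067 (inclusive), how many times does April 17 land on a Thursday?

Day of week of April 17 in each year:
2046: Tue, 2047: Wed, 2048: Fri, 2049: Sat, 2050: Sun, 2051: Mon, 2052: Wed, 2053: Thu ✓, 2054: Fri, 2055: Sat, 2056: Mon, 2057: Tue, 2058: Wed, 2059: Thu ✓, 2060: Sat, 2061: Sun, 2062: Mon, 2063: Tue, 2064: Thu ✓, 2065: Fri, 2066: Sat, 2067: Sun
Thursdays: 2053, 2059, 2064.

3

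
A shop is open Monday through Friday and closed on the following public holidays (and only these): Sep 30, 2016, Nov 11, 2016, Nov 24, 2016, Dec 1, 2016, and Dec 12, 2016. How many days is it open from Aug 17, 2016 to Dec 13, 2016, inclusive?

80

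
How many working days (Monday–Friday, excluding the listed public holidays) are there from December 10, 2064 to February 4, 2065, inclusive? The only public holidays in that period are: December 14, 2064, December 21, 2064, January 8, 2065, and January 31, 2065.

40 working days

December 10, 2064 is a Wednesday.
From December 10, 2064 to February 4, 2065 is 57 days inclusive.
57 = 7 × 8 + 1, so there are 8 full weeks plus 1 extra day.
Each full week contributes 5 weekdays (Mon–Fri): 8 × 5 = 40.
The 1 extra day is Wed — 1 of them qualifies.
Total: 40 + 1 = 41.
Holidays: December 14, 2064 (Sun); December 21, 2064 (Sun); January 8, 2065 (Thu); January 31, 2065 (Sat).
1 of the 4 holidays fall on weekdays; the rest are weekends and were already excluded.
Business days: 41 − 1 = 40.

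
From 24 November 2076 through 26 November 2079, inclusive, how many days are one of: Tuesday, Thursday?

24 November 2076 is a Tuesday.
The range spans 1098 days (inclusive of both endpoints).
1098 = 7 × 156 + 6, so there are 156 full weeks plus 6 extra days.
Each full week contributes 2 days from the set (Tue, Thu): 156 × 2 = 312.
The 6 extra days are Tue, Wed, Thu, Fri, Sat, Sun — 2 of them qualify.
Total: 312 + 2 = 314.

314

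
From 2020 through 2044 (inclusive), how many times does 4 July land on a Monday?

4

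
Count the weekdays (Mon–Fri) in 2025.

261 weekdays

2025-01-01 is a Wednesday.
From 2025-01-01 to 2025-12-31 is 365 days inclusive.
365 = 7 × 52 + 1, so there are 52 full weeks plus 1 extra day.
Each full week contributes 5 weekdays (Mon–Fri): 52 × 5 = 260.
The 1 extra day is Wed — 1 of them qualifies.
Total: 260 + 1 = 261.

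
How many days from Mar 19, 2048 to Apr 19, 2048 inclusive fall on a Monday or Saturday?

Mar 19, 2048 is a Thursday.
From Mar 19, 2048 to Apr 19, 2048 is 32 days inclusive.
32 = 7 × 4 + 4, so there are 4 full weeks plus 4 extra days.
Each full week contributes 2 days from the set (Mon, Sat): 4 × 2 = 8.
The 4 extra days are Thu, Fri, Sat, Sun — 1 of them qualifies.
Total: 8 + 1 = 9.

9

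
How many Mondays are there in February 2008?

4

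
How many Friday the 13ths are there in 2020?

2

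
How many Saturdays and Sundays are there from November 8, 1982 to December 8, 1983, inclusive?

112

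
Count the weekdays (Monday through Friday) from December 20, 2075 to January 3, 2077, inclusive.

271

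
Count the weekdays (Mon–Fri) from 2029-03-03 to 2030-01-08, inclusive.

222

2029-03-03 is a Saturday.
The range spans 312 days (inclusive of both endpoints).
312 = 7 × 44 + 4, so there are 44 full weeks plus 4 extra days.
Each full week contributes 5 weekdays (Mon–Fri): 44 × 5 = 220.
The 4 extra days are Sat, Sun, Mon, Tue — 2 of them qualify.
Total: 220 + 2 = 222.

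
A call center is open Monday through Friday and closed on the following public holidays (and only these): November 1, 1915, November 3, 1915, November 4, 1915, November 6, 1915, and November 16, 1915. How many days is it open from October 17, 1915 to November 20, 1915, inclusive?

21

October 17, 1915 is a Sunday.
The range spans 35 days (inclusive of both endpoints).
35 = 7 × 5, so the span is exactly 5 full weeks.
Each full week contributes 5 weekdays (Mon–Fri): 5 × 5 = 25.
Total: 25.
Holidays: November 1, 1915 (Mon); November 3, 1915 (Wed); November 4, 1915 (Thu); November 6, 1915 (Sat); November 16, 1915 (Tue).
4 of the 5 holidays fall on weekdays; the rest are weekends and were already excluded.
Business days: 25 − 4 = 21.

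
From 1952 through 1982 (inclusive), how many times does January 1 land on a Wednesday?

4

Day of week of January 1 in each year:
1952: Tue, 1953: Thu, 1954: Fri, 1955: Sat, 1956: Sun, 1957: Tue, 1958: Wed ✓, 1959: Thu, 1960: Fri, 1961: Sun, 1962: Mon, 1963: Tue, 1964: Wed ✓, 1965: Fri, 1966: Sat, 1967: Sun, 1968: Mon, 1969: Wed ✓, 1970: Thu, 1971: Fri, 1972: Sat, 1973: Mon, 1974: Tue, 1975: Wed ✓, 1976: Thu, 1977: Sat, 1978: Sun, 1979: Mon, 1980: Tue, 1981: Thu, 1982: Fri
Wednesdays: 1958, 1964, 1969, 1975.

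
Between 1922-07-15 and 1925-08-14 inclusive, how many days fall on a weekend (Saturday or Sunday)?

1922-07-15 is a Saturday.
From 1922-07-15 to 1925-08-14 is 1127 days inclusive.
1127 = 7 × 161, so the span is exactly 161 full weeks.
Each full week contributes 2 weekend days (Sat, Sun): 161 × 2 = 322.

322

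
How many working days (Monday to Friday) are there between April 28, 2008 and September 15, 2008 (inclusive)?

101 weekdays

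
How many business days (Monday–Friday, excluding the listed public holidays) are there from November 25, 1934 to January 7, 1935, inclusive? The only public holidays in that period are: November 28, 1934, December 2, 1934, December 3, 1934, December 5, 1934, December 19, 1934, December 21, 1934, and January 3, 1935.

November 25, 1934 is a Sunday.
From November 25, 1934 to January 7, 1935 is 44 days inclusive.
44 = 7 × 6 + 2, so there are 6 full weeks plus 2 extra days.
Each full week contributes 5 weekdays (Mon–Fri): 6 × 5 = 30.
The 2 extra days are Sun, Mon — 1 of them qualifies.
Total: 30 + 1 = 31.
Holidays: November 28, 1934 (Wed); December 2, 1934 (Sun); December 3, 1934 (Mon); December 5, 1934 (Wed); December 19, 1934 (Wed); December 21, 1934 (Fri); January 3, 1935 (Thu).
6 of the 7 holidays fall on weekdays; the rest are weekends and were already excluded.
Business days: 31 − 6 = 25.

25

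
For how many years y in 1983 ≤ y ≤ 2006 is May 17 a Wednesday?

4

Day of week of May 17 in each year:
1983: Tue, 1984: Thu, 1985: Fri, 1986: Sat, 1987: Sun, 1988: Tue, 1989: Wed ✓, 1990: Thu, 1991: Fri, 1992: Sun, 1993: Mon, 1994: Tue, 1995: Wed ✓, 1996: Fri, 1997: Sat, 1998: Sun, 1999: Mon, 2000: Wed ✓, 2001: Thu, 2002: Fri, 2003: Sat, 2004: Mon, 2005: Tue, 2006: Wed ✓
Wednesdays: 1989, 1995, 2000, 2006.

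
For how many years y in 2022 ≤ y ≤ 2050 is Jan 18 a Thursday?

4

Day of week of January 18 in each year:
2022: Tue, 2023: Wed, 2024: Thu ✓, 2025: Sat, 2026: Sun, 2027: Mon, 2028: Tue, 2029: Thu ✓, 2030: Fri, 2031: Sat, 2032: Sun, 2033: Tue, 2034: Wed, 2035: Thu ✓, 2036: Fri, 2037: Sun, 2038: Mon, 2039: Tue, 2040: Wed, 2041: Fri, 2042: Sat, 2043: Sun, 2044: Mon, 2045: Wed, 2046: Thu ✓, 2047: Fri, 2048: Sat, 2049: Mon, 2050: Tue
Thursdays: 2024, 2029, 2035, 2046.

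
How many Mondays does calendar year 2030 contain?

52

Jan 1, 2030 is a Tuesday.
That's 365 days from start to end, counting both.
365 = 7 × 52 + 1, so there are 52 full weeks plus 1 extra day.
Each full week contributes one Monday: 52 so far.
The 1 extra day is Tuesday — none qualify.
Total: 52 + 0 = 52.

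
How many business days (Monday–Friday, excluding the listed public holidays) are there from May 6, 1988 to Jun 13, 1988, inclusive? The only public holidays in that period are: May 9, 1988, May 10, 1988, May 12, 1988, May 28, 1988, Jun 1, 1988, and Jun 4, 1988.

23

May 6, 1988 is a Friday.
The range spans 39 days (inclusive of both endpoints).
39 = 7 × 5 + 4, so there are 5 full weeks plus 4 extra days.
Each full week contributes 5 weekdays (Mon–Fri): 5 × 5 = 25.
The 4 extra days are Friday, Saturday, Sunday, Monday — 2 of them qualify.
Total: 25 + 2 = 27.
Holidays: May 9, 1988 (Mon); May 10, 1988 (Tue); May 12, 1988 (Thu); May 28, 1988 (Sat); Jun 1, 1988 (Wed); Jun 4, 1988 (Sat).
4 of the 6 holidays fall on weekdays; the rest are weekends and were already excluded.
Business days: 27 − 4 = 23.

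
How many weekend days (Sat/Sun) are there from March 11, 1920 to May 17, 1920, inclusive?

March 11, 1920 is a Thursday.
The range spans 68 days (inclusive of both endpoints).
68 = 7 × 9 + 5, so there are 9 full weeks plus 5 extra days.
Each full week contributes 2 weekend days (Sat, Sun): 9 × 2 = 18.
The 5 extra days are Thu, Fri, Sat, Sun, Mon — 2 of them qualify.
Total: 18 + 2 = 20.

20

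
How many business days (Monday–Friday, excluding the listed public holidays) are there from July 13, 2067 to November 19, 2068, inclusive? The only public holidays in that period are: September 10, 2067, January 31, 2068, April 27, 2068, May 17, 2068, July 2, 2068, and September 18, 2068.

July 13, 2067 is a Wednesday.
The range spans 496 days (inclusive of both endpoints).
496 = 7 × 70 + 6, so there are 70 full weeks plus 6 extra days.
Each full week contributes 5 weekdays (Mon–Fri): 70 × 5 = 350.
The 6 extra days are Wed, Thu, Fri, Sat, Sun, Mon — 4 of them qualify.
Total: 350 + 4 = 354.
Holidays: September 10, 2067 (Sat); January 31, 2068 (Tue); April 27, 2068 (Fri); May 17, 2068 (Thu); July 2, 2068 (Mon); September 18, 2068 (Tue).
5 of the 6 holidays fall on weekdays; the rest are weekends and were already excluded.
Business days: 354 − 5 = 349.

349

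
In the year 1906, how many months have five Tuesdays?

4

A month has five Tuesdays exactly when Tuesday falls within its first (length − 28) days.
Jan: 31 days, starts Mon → 5 of Mon, Tue, Wed ✓
Feb: 28 days, starts Thu → 5 of (none)
Mar: 31 days, starts Thu → 5 of Thu, Fri, Sat
Apr: 30 days, starts Sun → 5 of Sun, Mon
May: 31 days, starts Tue → 5 of Tue, Wed, Thu ✓
Jun: 30 days, starts Fri → 5 of Fri, Sat
Jul: 31 days, starts Sun → 5 of Sun, Mon, Tue ✓
Aug: 31 days, starts Wed → 5 of Wed, Thu, Fri
Sep: 30 days, starts Sat → 5 of Sat, Sun
Oct: 31 days, starts Mon → 5 of Mon, Tue, Wed ✓
Nov: 30 days, starts Thu → 5 of Thu, Fri
Dec: 31 days, starts Sat → 5 of Sat, Sun, Mon
Months with five Tuesdays: Jan, May, Jul, Oct.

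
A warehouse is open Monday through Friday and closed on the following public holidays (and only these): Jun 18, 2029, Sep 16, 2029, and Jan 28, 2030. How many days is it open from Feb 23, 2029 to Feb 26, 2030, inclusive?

261

Feb 23, 2029 is a Friday.
The range spans 369 days (inclusive of both endpoints).
369 = 7 × 52 + 5, so there are 52 full weeks plus 5 extra days.
Each full week contributes 5 weekdays (Mon–Fri): 52 × 5 = 260.
The 5 extra days are Fri, Sat, Sun, Mon, Tue — 3 of them qualify.
Total: 260 + 3 = 263.
Holidays: Jun 18, 2029 (Mon); Sep 16, 2029 (Sun); Jan 28, 2030 (Mon).
2 of the 3 holidays fall on weekdays; the rest are weekends and were already excluded.
Business days: 263 − 2 = 261.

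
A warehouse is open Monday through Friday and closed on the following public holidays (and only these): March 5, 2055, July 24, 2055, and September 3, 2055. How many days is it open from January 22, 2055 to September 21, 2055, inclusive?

January 22, 2055 is a Friday.
From January 22, 2055 to September 21, 2055 is 243 days inclusive.
243 = 7 × 34 + 5, so there are 34 full weeks plus 5 extra days.
Each full week contributes 5 weekdays (Mon–Fri): 34 × 5 = 170.
The 5 extra days are Friday, Saturday, Sunday, Monday, Tuesday — 3 of them qualify.
Total: 170 + 3 = 173.
Holidays: March 5, 2055 (Fri); July 24, 2055 (Sat); September 3, 2055 (Fri).
2 of the 3 holidays fall on weekdays; the rest are weekends and were already excluded.
Business days: 173 − 2 = 171.

171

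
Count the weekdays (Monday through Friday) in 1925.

261

Jan 1, 1925 is a Thursday.
From Jan 1, 1925 to Dec 31, 1925 is 365 days inclusive.
365 = 7 × 52 + 1, so there are 52 full weeks plus 1 extra day.
Each full week contributes 5 weekdays (Mon–Fri): 52 × 5 = 260.
The 1 extra day is Thursday — 1 of them qualifies.
Total: 260 + 1 = 261.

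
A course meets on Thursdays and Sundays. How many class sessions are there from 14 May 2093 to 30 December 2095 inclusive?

275

14 May 2093 is a Thursday.
The range spans 961 days (inclusive of both endpoints).
961 = 7 × 137 + 2, so there are 137 full weeks plus 2 extra days.
Each full week contributes 2 days from the set (Thu, Sun): 137 × 2 = 274.
The 2 extra days are Thu, Fri — 1 of them qualifies.
Total: 274 + 1 = 275.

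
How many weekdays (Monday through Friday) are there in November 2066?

22 weekdays

November 1, 2066 is a Monday.
That's 30 days from start to end, counting both.
30 = 7 × 4 + 2, so there are 4 full weeks plus 2 extra days.
Each full week contributes 5 weekdays (Mon–Fri): 4 × 5 = 20.
The 2 extra days are Monday, Tuesday — 2 of them qualify.
Total: 20 + 2 = 22.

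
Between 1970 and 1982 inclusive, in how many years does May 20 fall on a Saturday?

2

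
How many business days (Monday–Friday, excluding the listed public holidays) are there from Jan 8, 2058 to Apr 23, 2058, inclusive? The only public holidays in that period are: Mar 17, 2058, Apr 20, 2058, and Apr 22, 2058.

Jan 8, 2058 is a Tuesday.
The range spans 106 days (inclusive of both endpoints).
106 = 7 × 15 + 1, so there are 15 full weeks plus 1 extra day.
Each full week contributes 5 weekdays (Mon–Fri): 15 × 5 = 75.
The 1 extra day is Tuesday — 1 of them qualifies.
Total: 75 + 1 = 76.
Holidays: Mar 17, 2058 (Sun); Apr 20, 2058 (Sat); Apr 22, 2058 (Mon).
1 of the 3 holidays fall on weekdays; the rest are weekends and were already excluded.
Business days: 76 − 1 = 75.

75 business days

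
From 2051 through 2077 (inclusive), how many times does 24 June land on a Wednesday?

Day of week of June 24 in each year:
2051: Sat, 2052: Mon, 2053: Tue, 2054: Wed ✓, 2055: Thu, 2056: Sat, 2057: Sun, 2058: Mon, 2059: Tue, 2060: Thu, 2061: Fri, 2062: Sat, 2063: Sun, 2064: Tue, 2065: Wed ✓, 2066: Thu, 2067: Fri, 2068: Sun, 2069: Mon, 2070: Tue, 2071: Wed ✓, 2072: Fri, 2073: Sat, 2074: Sun, 2075: Mon, 2076: Wed ✓, 2077: Thu
Wednesdays: 2054, 2065, 2071, 2076.

4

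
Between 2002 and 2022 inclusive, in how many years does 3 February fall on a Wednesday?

3

Day of week of February 3 in each year:
2002: Sun, 2003: Mon, 2004: Tue, 2005: Thu, 2006: Fri, 2007: Sat, 2008: Sun, 2009: Tue, 2010: Wed ✓, 2011: Thu, 2012: Fri, 2013: Sun, 2014: Mon, 2015: Tue, 2016: Wed ✓, 2017: Fri, 2018: Sat, 2019: Sun, 2020: Mon, 2021: Wed ✓, 2022: Thu
Wednesdays: 2010, 2016, 2021.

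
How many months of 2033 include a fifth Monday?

A month has five Mondays exactly when Monday falls within its first (length − 28) days.
Jan: 31 days, starts Sat → 5 of Sat, Sun, Mon ✓
Feb: 28 days, starts Tue → 5 of (none)
Mar: 31 days, starts Tue → 5 of Tue, Wed, Thu
Apr: 30 days, starts Fri → 5 of Fri, Sat
May: 31 days, starts Sun → 5 of Sun, Mon, Tue ✓
Jun: 30 days, starts Wed → 5 of Wed, Thu
Jul: 31 days, starts Fri → 5 of Fri, Sat, Sun
Aug: 31 days, starts Mon → 5 of Mon, Tue, Wed ✓
Sep: 30 days, starts Thu → 5 of Thu, Fri
Oct: 31 days, starts Sat → 5 of Sat, Sun, Mon ✓
Nov: 30 days, starts Tue → 5 of Tue, Wed
Dec: 31 days, starts Thu → 5 of Thu, Fri, Sat
Months with five Mondays: Jan, May, Aug, Oct.

4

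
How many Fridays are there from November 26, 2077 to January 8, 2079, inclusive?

59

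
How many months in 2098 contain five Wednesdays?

A month has five Wednesdays exactly when Wednesday falls within its first (length − 28) days.
Jan: 31 days, starts Wed → 5 of Wed, Thu, Fri ✓
Feb: 28 days, starts Sat → 5 of (none)
Mar: 31 days, starts Sat → 5 of Sat, Sun, Mon
Apr: 30 days, starts Tue → 5 of Tue, Wed ✓
May: 31 days, starts Thu → 5 of Thu, Fri, Sat
Jun: 30 days, starts Sun → 5 of Sun, Mon
Jul: 31 days, starts Tue → 5 of Tue, Wed, Thu ✓
Aug: 31 days, starts Fri → 5 of Fri, Sat, Sun
Sep: 30 days, starts Mon → 5 of Mon, Tue
Oct: 31 days, starts Wed → 5 of Wed, Thu, Fri ✓
Nov: 30 days, starts Sat → 5 of Sat, Sun
Dec: 31 days, starts Mon → 5 of Mon, Tue, Wed ✓
Months with five Wednesdays: Jan, Apr, Jul, Oct, Dec.

5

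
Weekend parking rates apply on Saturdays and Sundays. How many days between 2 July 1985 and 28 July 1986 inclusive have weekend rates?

112

2 July 1985 is a Tuesday.
That's 392 days from start to end, counting both.
392 = 7 × 56, so the span is exactly 56 full weeks.
Each full week contributes 2 weekend days (Sat, Sun): 56 × 2 = 112.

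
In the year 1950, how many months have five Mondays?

4

A month has five Mondays exactly when Monday falls within its first (length − 28) days.
Jan: 31 days, starts Sun → 5 of Sun, Mon, Tue ✓
Feb: 28 days, starts Wed → 5 of (none)
Mar: 31 days, starts Wed → 5 of Wed, Thu, Fri
Apr: 30 days, starts Sat → 5 of Sat, Sun
May: 31 days, starts Mon → 5 of Mon, Tue, Wed ✓
Jun: 30 days, starts Thu → 5 of Thu, Fri
Jul: 31 days, starts Sat → 5 of Sat, Sun, Mon ✓
Aug: 31 days, starts Tue → 5 of Tue, Wed, Thu
Sep: 30 days, starts Fri → 5 of Fri, Sat
Oct: 31 days, starts Sun → 5 of Sun, Mon, Tue ✓
Nov: 30 days, starts Wed → 5 of Wed, Thu
Dec: 31 days, starts Fri → 5 of Fri, Sat, Sun
Months with five Mondays: Jan, May, Jul, Oct.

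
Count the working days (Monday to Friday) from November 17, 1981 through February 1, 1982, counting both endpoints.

November 17, 1981 is a Tuesday.
The range spans 77 days (inclusive of both endpoints).
77 = 7 × 11, so the span is exactly 11 full weeks.
Each full week contributes 5 weekdays (Mon–Fri): 11 × 5 = 55.
Total: 55.

55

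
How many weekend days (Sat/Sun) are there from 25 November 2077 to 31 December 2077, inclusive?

10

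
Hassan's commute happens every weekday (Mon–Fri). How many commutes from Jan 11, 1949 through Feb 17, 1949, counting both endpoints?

28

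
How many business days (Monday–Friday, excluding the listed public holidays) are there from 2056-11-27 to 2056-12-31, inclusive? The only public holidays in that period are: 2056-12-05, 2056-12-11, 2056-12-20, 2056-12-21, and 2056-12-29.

2056-11-27 is a Monday.
That's 35 days from start to end, counting both.
35 = 7 × 5, so the span is exactly 5 full weeks.
Each full week contributes 5 weekdays (Mon–Fri): 5 × 5 = 25.
Total: 25.
Holidays: 2056-12-05 (Tue); 2056-12-11 (Mon); 2056-12-20 (Wed); 2056-12-21 (Thu); 2056-12-29 (Fri).
All 5 holidays fall on weekdays, so subtract 5.
Business days: 25 − 5 = 20.

20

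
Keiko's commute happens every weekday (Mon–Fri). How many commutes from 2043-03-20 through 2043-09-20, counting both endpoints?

2043-03-20 is a Friday.
From 2043-03-20 to 2043-09-20 is 185 days inclusive.
185 = 7 × 26 + 3, so there are 26 full weeks plus 3 extra days.
Each full week contributes 5 weekdays (Mon–Fri): 26 × 5 = 130.
The 3 extra days are Fri, Sat, Sun — 1 of them qualifies.
Total: 130 + 1 = 131.

131 weekdays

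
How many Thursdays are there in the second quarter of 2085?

April 1, 2085 is a Sunday.
The range spans 91 days (inclusive of both endpoints).
91 = 7 × 13, so the span is exactly 13 full weeks.
Each full week contributes one Thursday: 13 so far.
Total: 13.

13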